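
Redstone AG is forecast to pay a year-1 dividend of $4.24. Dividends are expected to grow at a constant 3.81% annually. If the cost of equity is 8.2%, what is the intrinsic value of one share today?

$96.58

Gordon growth model: P₀ = D₁/(r − g), with D₁ = 4.24 given directly.
P₀ = 4.2400 / (0.082 − 0.0381) = 4.2400 / 0.0439 = 96.5831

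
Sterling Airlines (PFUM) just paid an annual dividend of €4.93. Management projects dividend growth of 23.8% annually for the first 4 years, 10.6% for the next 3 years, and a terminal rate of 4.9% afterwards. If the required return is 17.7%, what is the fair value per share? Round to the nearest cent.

Three-stage DDM. Project D₁…D_7; terminal Gordon value at t=7 with g = 0.049; discount at r = 0.177.
D_1 = 6.1033
D_2 = 7.5559
D_3 = 9.3542
D_4 = 11.5806
D_5 = 12.8081
D_6 = 14.1658
D_7 = 15.6673
TV_7 = 16.4350/(0.177−0.049) = 128.3986
P₀ = Σ Dₜ/(1+r)ᵗ + TV_7/(1+r)^7 = 79.4484

€79.45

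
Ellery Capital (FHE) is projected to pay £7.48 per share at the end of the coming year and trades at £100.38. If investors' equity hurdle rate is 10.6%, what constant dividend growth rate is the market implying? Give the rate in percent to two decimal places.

3.15%

From P₀ = D₁/(r − g), the implied growth is g = r − D₁/P₀.
g = 0.106 − 7.48/100.38 = 0.106 − 0.07452 = 0.03148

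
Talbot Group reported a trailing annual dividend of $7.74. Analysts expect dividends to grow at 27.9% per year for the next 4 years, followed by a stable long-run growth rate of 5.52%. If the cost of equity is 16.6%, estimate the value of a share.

$145.94

Two-stage DDM. Project D₁…D_4 at 0.279, terminal growth 0.0552, discount at r = 0.166.
D_1 = 9.8995
D_2 = 12.6614
D_3 = 16.1939
D_4 = 20.7121
Terminal value at t=4: TV = D_5/(r−g) = 21.8554/(0.166−0.0552) = 197.2505
P₀ = 9.8995/(1+0.166)^1 + 12.6614/(1+0.166)^2 + 16.1939/(1+0.166)^3 + 20.7121/(1+0.166)^4 + 197.2505/(1+0.166)^4 = 145.9385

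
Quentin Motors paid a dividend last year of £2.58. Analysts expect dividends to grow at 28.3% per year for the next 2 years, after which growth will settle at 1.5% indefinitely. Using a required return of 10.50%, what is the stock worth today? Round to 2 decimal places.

£45.70

Two-stage DDM. Project D₁…D_2 at 0.283, terminal growth 0.015, discount at r = 0.105.
D_1 = 3.3101
D_2 = 4.2469
Terminal value at t=2: TV = D_3/(r−g) = 4.3106/(0.105−0.015) = 47.8957
P₀ = 3.3101/(1+0.105)^1 + 4.2469/(1+0.105)^2 + 47.8957/(1+0.105)^2 = 45.6996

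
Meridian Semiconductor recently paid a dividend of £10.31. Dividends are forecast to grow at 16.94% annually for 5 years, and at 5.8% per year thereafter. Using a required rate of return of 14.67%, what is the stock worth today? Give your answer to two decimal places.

£190.33

Two-stage DDM. Project D₁…D_5 at 0.1694, terminal growth 0.058, discount at r = 0.1467.
D_1 = 12.0565
D_2 = 14.0989
D_3 = 16.4872
D_4 = 19.2802
D_5 = 22.5462
Terminal value at t=5: TV = D_6/(r−g) = 23.8539/(0.1467−0.058) = 268.9281
P₀ = 12.0565/(1+0.1467)^1 + 14.0989/(1+0.1467)^2 + 16.4872/(1+0.1467)^3 + 19.2802/(1+0.1467)^4 + 22.5462/(1+0.1467)^5 + 268.9281/(1+0.1467)^5 = 190.3332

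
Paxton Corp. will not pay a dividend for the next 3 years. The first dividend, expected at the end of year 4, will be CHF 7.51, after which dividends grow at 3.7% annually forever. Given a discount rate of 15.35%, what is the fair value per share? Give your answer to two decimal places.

Deferred-dividend DDM. At t=3 the remaining stream is a growing perpetuity with first payment D_4 = 7.51.
V_3 = D_4/(r−g) = 7.51/(0.1535−0.037) = 64.4635
P₀ = V_3/(1+r)^3 = 64.4635/(1+0.1535)^3 = 42.0012

CHF 42.00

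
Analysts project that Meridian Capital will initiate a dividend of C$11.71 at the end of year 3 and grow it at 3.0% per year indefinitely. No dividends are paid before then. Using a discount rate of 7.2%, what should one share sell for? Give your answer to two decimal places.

Deferred-dividend DDM. At t=2 the remaining stream is a growing perpetuity with first payment D_3 = 11.71.
V_2 = D_3/(r−g) = 11.71/(0.072−0.03) = 278.8095
P₀ = V_2/(1+r)^2 = 278.8095/(1+0.072)^2 = 242.6152

C$242.62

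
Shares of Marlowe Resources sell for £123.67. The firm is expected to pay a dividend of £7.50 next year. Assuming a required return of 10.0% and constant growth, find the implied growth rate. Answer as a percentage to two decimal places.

From P₀ = D₁/(r − g), the implied growth is g = r − D₁/P₀.
g = 0.1 − 7.50/123.67 = 0.1 − 0.06065 = 0.03935

3.94%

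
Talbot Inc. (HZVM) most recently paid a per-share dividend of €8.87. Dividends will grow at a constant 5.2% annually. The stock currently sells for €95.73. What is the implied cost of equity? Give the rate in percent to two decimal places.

Rearranging the constant-growth DDM: r = D₁/P₀ + g.
D₁ = 8.87 × (1 + 0.052) = 9.3312.
r = 9.3312 / 95.73 + 0.052 = 0.09747 + 0.052 = 0.14947

14.95%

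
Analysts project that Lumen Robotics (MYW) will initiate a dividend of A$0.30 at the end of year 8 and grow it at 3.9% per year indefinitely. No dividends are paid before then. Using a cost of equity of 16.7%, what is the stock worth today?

Deferred-dividend DDM. At t=7 the remaining stream is a growing perpetuity with first payment D_8 = 0.30.
V_7 = D_8/(r−g) = 0.30/(0.167−0.039) = 2.3438
P₀ = V_7/(1+r)^7 = 2.3438/(1+0.167)^7 = 0.7951

A$0.80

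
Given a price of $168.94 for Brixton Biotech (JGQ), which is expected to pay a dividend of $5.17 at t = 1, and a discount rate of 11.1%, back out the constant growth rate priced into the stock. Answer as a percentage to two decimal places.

From P₀ = D₁/(r − g), the implied growth is g = r − D₁/P₀.
g = 0.111 − 5.17/168.94 = 0.111 − 0.03060 = 0.08040

8.04%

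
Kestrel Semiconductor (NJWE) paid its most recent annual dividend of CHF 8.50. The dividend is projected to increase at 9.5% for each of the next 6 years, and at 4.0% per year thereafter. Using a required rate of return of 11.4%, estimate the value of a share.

Two-stage DDM. Project D₁…D_6 at 0.095, terminal growth 0.04, discount at r = 0.114.
D_1 = 9.3075
D_2 = 10.1917
D_3 = 11.1599
D_4 = 12.2201
D_5 = 13.3810
D_6 = 14.6522
Terminal value at t=6: TV = D_7/(r−g) = 15.2383/(0.114−0.04) = 205.9232
P₀ = 9.3075/(1+0.114)^1 + 10.1917/(1+0.114)^2 + 11.1599/(1+0.114)^3 + 12.2201/(1+0.114)^4 + 13.3810/(1+0.114)^5 + 14.6522/(1+0.114)^6 + 205.9232/(1+0.114)^6 = 155.7849

CHF 155.78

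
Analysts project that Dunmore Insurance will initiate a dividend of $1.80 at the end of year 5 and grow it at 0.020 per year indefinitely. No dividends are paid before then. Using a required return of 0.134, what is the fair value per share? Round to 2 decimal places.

$9.55

Deferred-dividend DDM. At t=4 the remaining stream is a growing perpetuity with first payment D_5 = 1.80.
V_4 = D_5/(r−g) = 1.80/(0.134−0.02) = 15.7895
P₀ = V_4/(1+r)^4 = 15.7895/(1+0.134)^4 = 9.5481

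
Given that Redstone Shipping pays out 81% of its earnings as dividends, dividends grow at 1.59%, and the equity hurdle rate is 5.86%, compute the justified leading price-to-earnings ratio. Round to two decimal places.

18.97

Justified leading P/E = b/(r−g) = 0.81/(0.0586−0.0159) = 18.9696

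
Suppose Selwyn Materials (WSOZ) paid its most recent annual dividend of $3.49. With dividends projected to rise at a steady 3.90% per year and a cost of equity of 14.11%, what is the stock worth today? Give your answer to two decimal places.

Gordon growth model: P₀ = D₁/(r − g). D₁ = 3.49 × (1 + 0.039) = 3.6261.
P₀ = 3.6261 / (0.1411 − 0.039) = 3.6261 / 0.1021 = 35.5153

$35.52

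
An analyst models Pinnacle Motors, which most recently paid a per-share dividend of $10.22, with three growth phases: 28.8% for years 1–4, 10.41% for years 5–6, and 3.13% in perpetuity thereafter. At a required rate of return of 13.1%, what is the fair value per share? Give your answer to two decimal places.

$259.79

Three-stage DDM. Project D₁…D_6; terminal Gordon value at t=6 with g = 0.0313; discount at r = 0.131.
D_1 = 13.1634
D_2 = 16.9544
D_3 = 21.8373
D_4 = 28.1264
D_5 = 31.0544
D_6 = 34.2871
TV_6 = 35.3603/(0.131−0.0313) = 354.6672
P₀ = Σ Dₜ/(1+r)ᵗ + TV_6/(1+r)^6 = 259.7905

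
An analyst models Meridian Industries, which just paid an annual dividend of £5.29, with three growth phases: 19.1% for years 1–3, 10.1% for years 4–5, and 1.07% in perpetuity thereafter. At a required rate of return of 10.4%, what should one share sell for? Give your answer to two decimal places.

£103.29

Three-stage DDM. Project D₁…D_5; terminal Gordon value at t=5 with g = 0.0107; discount at r = 0.104.
D_1 = 6.3004
D_2 = 7.5038
D_3 = 8.9370
D_4 = 9.8396
D_5 = 10.8334
TV_5 = 10.9493/(0.104−0.0107) = 117.3562
P₀ = Σ Dₜ/(1+r)ᵗ + TV_5/(1+r)^5 = 103.2931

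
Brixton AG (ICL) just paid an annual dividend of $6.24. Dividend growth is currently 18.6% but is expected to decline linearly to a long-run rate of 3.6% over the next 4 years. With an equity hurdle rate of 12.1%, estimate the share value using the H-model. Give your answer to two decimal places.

H-model: P₀ = D₀[(1+g_L) + H(g_S−g_L)]/(r−g_L), with H = 4/2 = 2.
P₀ = 6.24 × [(1+0.036) + 2×(0.186−0.036)] / (0.121−0.036)
   = 6.24 × 1.3360 / 0.085 = 98.0781

$98.08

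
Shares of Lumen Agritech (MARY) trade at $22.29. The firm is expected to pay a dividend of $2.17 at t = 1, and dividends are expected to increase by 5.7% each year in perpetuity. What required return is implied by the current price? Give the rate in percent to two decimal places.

Rearranging the constant-growth DDM: r = D₁/P₀ + g.
r = 2.1700 / 22.29 + 0.057 = 0.09735 + 0.057 = 0.15435

15.44%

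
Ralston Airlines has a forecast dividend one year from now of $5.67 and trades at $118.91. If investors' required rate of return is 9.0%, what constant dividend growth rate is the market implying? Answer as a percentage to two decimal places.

From P₀ = D₁/(r − g), the implied growth is g = r − D₁/P₀.
g = 0.09 − 5.67/118.91 = 0.09 − 0.04768 = 0.04232

4.23%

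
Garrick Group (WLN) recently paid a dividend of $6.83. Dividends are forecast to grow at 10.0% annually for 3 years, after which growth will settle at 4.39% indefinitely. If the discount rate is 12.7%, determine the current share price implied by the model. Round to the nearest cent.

Two-stage DDM. Project D₁…D_3 at 0.1, terminal growth 0.0439, discount at r = 0.127.
D_1 = 7.5130
D_2 = 8.2643
D_3 = 9.0907
Terminal value at t=3: TV = D_4/(r−g) = 9.4898/(0.127−0.0439) = 114.1975
P₀ = 7.5130/(1+0.127)^1 + 8.2643/(1+0.127)^2 + 9.0907/(1+0.127)^3 + 114.1975/(1+0.127)^3 = 99.3021

$99.30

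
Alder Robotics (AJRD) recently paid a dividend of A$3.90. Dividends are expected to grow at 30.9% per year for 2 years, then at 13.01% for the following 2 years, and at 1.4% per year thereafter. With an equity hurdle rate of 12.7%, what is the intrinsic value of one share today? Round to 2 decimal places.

Three-stage DDM. Project D₁…D_4; terminal Gordon value at t=4 with g = 0.014; discount at r = 0.127.
D_1 = 5.1051
D_2 = 6.6826
D_3 = 7.5520
D_4 = 8.5345
TV_4 = 8.6540/(0.127−0.014) = 76.5838
P₀ = Σ Dₜ/(1+r)ᵗ + TV_4/(1+r)^4 = 67.8297

A$67.83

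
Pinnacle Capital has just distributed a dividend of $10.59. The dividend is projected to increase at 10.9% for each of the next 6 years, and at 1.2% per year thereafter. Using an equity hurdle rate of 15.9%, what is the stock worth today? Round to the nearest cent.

Two-stage DDM. Project D₁…D_6 at 0.109, terminal growth 0.012, discount at r = 0.159.
D_1 = 11.7443
D_2 = 13.0244
D_3 = 14.4441
D_4 = 16.0185
D_5 = 17.7645
D_6 = 19.7009
Terminal value at t=6: TV = D_7/(r−g) = 19.9373/(0.159−0.012) = 135.6277
P₀ = 11.7443/(1+0.159)^1 + 13.0244/(1+0.159)^2 + 14.4441/(1+0.159)^3 + 16.0185/(1+0.159)^4 + 17.7645/(1+0.159)^5 + 19.7009/(1+0.159)^6 + 135.6277/(1+0.159)^6 = 110.5629

$110.56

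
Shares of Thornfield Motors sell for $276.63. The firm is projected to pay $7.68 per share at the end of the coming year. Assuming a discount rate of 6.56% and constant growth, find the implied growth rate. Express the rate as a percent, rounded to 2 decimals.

3.78%

From P₀ = D₁/(r − g), the implied growth is g = r − D₁/P₀.
g = 0.0656 − 7.68/276.63 = 0.0656 − 0.02776 = 0.03784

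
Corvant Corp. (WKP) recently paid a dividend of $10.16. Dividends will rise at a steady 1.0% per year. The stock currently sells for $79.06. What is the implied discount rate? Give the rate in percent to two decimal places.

Rearranging the constant-growth DDM: r = D₁/P₀ + g.
D₁ = 10.16 × (1 + 0.01) = 10.2616.
r = 10.2616 / 79.06 + 0.01 = 0.12980 + 0.01 = 0.13980

13.98%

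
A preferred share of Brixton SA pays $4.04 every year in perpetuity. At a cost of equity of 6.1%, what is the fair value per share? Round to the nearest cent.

Zero-growth DDM (perpetuity): P₀ = D/r = 4.04 / 0.061 = 66.2295

$66.23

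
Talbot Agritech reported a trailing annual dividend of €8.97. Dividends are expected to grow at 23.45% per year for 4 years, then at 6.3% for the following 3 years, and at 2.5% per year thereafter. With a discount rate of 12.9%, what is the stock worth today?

Three-stage DDM. Project D₁…D_7; terminal Gordon value at t=7 with g = 0.025; discount at r = 0.129.
D_1 = 11.0735
D_2 = 13.6702
D_3 = 16.8759
D_4 = 20.8332
D_5 = 22.1457
D_6 = 23.5409
D_7 = 25.0240
TV_7 = 25.6496/(0.129−0.025) = 246.6307
P₀ = Σ Dₜ/(1+r)ᵗ + TV_7/(1+r)^7 = 184.7107

€184.71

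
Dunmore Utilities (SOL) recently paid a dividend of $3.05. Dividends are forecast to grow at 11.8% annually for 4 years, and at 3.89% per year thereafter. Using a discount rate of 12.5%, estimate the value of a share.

Two-stage DDM. Project D₁…D_4 at 0.118, terminal growth 0.0389, discount at r = 0.125.
D_1 = 3.4099
D_2 = 3.8123
D_3 = 4.2621
D_4 = 4.7650
Terminal value at t=4: TV = D_5/(r−g) = 4.9504/(0.125−0.0389) = 57.4960
P₀ = 3.4099/(1+0.125)^1 + 3.8123/(1+0.125)^2 + 4.2621/(1+0.125)^3 + 4.7650/(1+0.125)^4 + 57.4960/(1+0.125)^4 = 47.9059

$47.91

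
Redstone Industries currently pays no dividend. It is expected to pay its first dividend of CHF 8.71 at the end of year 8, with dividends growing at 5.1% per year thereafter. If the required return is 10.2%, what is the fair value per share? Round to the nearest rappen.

Deferred-dividend DDM. At t=7 the remaining stream is a growing perpetuity with first payment D_8 = 8.71.
V_7 = D_8/(r−g) = 8.71/(0.102−0.051) = 170.7843
P₀ = V_7/(1+r)^7 = 170.7843/(1+0.102)^7 = 86.5320

CHF 86.53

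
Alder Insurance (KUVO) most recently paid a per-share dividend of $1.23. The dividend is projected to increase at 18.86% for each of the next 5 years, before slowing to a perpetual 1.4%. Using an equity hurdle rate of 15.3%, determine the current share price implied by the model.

Two-stage DDM. Project D₁…D_5 at 0.1886, terminal growth 0.014, discount at r = 0.153.
D_1 = 1.4620
D_2 = 1.7377
D_3 = 2.0654
D_4 = 2.4550
D_5 = 2.9180
Terminal value at t=5: TV = D_6/(r−g) = 2.9588/(0.153−0.014) = 21.2866
P₀ = 1.4620/(1+0.153)^1 + 1.7377/(1+0.153)^2 + 2.0654/(1+0.153)^3 + 2.4550/(1+0.153)^4 + 2.9180/(1+0.153)^5 + 21.2866/(1+0.153)^5 = 17.1899

$17.19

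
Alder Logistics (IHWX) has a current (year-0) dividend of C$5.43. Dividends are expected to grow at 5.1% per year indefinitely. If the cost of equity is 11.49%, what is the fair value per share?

Gordon growth model: P₀ = D₁/(r − g). D₁ = 5.43 × (1 + 0.051) = 5.7069.
P₀ = 5.7069 / (0.1149 − 0.051) = 5.7069 / 0.0639 = 89.3103

C$89.31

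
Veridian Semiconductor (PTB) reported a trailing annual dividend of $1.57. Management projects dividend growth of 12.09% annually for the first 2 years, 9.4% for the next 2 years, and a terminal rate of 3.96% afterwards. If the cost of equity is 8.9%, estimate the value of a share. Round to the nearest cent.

Three-stage DDM. Project D₁…D_4; terminal Gordon value at t=4 with g = 0.0396; discount at r = 0.089.
D_1 = 1.7598
D_2 = 1.9726
D_3 = 2.1580
D_4 = 2.3608
TV_4 = 2.4543/(0.089−0.0396) = 49.6829
P₀ = Σ Dₜ/(1+r)ᵗ + TV_4/(1+r)^4 = 41.9550

$41.96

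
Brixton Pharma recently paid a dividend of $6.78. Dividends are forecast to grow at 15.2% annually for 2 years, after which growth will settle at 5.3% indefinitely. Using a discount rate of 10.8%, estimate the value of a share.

$154.70

Two-stage DDM. Project D₁…D_2 at 0.152, terminal growth 0.053, discount at r = 0.108.
D_1 = 7.8106
D_2 = 8.9978
Terminal value at t=2: TV = D_3/(r−g) = 9.4746/(0.108−0.053) = 172.2663
P₀ = 7.8106/(1+0.108)^1 + 8.9978/(1+0.108)^2 + 172.2663/(1+0.108)^2 = 154.6988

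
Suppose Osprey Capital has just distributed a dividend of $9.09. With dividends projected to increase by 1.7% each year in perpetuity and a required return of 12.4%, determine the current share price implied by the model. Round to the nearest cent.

$86.40

Gordon growth model: P₀ = D₁/(r − g). D₁ = 9.09 × (1 + 0.017) = 9.2445.
P₀ = 9.2445 / (0.124 − 0.017) = 9.2445 / 0.107 = 86.3975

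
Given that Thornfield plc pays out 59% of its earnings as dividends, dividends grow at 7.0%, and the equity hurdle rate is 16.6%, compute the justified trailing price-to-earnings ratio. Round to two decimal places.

Justified trailing P/E = b(1+g)/(r−g) = 0.59×(1+0.07)/(0.166−0.07) = 6.5760

6.58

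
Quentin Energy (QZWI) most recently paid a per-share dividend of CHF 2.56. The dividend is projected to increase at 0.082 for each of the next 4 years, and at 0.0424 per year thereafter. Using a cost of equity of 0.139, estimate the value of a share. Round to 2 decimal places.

CHF 31.52

Two-stage DDM. Project D₁…D_4 at 0.082, terminal growth 0.0424, discount at r = 0.139.
D_1 = 2.7699
D_2 = 2.9971
D_3 = 3.2428
D_4 = 3.5087
Terminal value at t=4: TV = D_5/(r−g) = 3.6575/(0.139−0.0424) = 37.8622
P₀ = 2.7699/(1+0.139)^1 + 2.9971/(1+0.139)^2 + 3.2428/(1+0.139)^3 + 3.5087/(1+0.139)^4 + 37.8622/(1+0.139)^4 = 31.5177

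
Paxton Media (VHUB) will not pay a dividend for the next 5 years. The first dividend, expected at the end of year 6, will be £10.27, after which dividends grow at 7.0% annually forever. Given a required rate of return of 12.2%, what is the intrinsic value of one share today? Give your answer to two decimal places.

Deferred-dividend DDM. At t=5 the remaining stream is a growing perpetuity with first payment D_6 = 10.27.
V_5 = D_6/(r−g) = 10.27/(0.122−0.07) = 197.5000
P₀ = V_5/(1+r)^5 = 197.5000/(1+0.122)^5 = 111.0715

£111.07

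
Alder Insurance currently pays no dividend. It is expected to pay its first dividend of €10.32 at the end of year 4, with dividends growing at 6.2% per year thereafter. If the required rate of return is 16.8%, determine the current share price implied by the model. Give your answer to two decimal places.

€61.10

Deferred-dividend DDM. At t=3 the remaining stream is a growing perpetuity with first payment D_4 = 10.32.
V_3 = D_4/(r−g) = 10.32/(0.168−0.062) = 97.3585
P₀ = V_3/(1+r)^3 = 97.3585/(1+0.168)^3 = 61.1006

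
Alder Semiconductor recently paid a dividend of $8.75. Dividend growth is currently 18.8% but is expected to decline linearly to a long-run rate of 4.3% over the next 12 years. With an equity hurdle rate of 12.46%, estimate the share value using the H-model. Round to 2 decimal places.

H-model: P₀ = D₀[(1+g_L) + H(g_S−g_L)]/(r−g_L), with H = 12/2 = 6.
P₀ = 8.75 × [(1+0.043) + 6×(0.188−0.043)] / (0.1246−0.043)
   = 8.75 × 1.9130 / 0.0816 = 205.1317

$205.13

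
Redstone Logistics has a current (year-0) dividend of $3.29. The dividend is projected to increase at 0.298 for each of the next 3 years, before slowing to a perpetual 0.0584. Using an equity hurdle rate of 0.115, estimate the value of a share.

$110.54

Two-stage DDM. Project D₁…D_3 at 0.298, terminal growth 0.0584, discount at r = 0.115.
D_1 = 4.2704
D_2 = 5.5430
D_3 = 7.1948
Terminal value at t=3: TV = D_4/(r−g) = 7.6150/(0.115−0.0584) = 134.5406
P₀ = 4.2704/(1+0.115)^1 + 5.5430/(1+0.115)^2 + 7.1948/(1+0.115)^3 + 134.5406/(1+0.115)^3 = 110.5363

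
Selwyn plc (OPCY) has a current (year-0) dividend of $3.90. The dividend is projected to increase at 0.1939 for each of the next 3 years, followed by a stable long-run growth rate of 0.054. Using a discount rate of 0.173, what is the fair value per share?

$48.54

Two-stage DDM. Project D₁…D_3 at 0.1939, terminal growth 0.054, discount at r = 0.173.
D_1 = 4.6562
D_2 = 5.5590
D_3 = 6.6369
Terminal value at t=3: TV = D_4/(r−g) = 6.9953/(0.173−0.054) = 58.7844
P₀ = 4.6562/(1+0.173)^1 + 5.5590/(1+0.173)^2 + 6.6369/(1+0.173)^3 + 58.7844/(1+0.173)^3 = 48.5443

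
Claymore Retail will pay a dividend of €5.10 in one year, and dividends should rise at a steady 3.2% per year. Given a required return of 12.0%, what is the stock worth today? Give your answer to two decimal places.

€57.95

Gordon growth model: P₀ = D₁/(r − g), with D₁ = 5.10 given directly.
P₀ = 5.1000 / (0.12 − 0.032) = 5.1000 / 0.088 = 57.9545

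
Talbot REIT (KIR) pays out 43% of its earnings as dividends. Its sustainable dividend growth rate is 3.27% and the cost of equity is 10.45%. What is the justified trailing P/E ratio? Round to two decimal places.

Justified trailing P/E = b(1+g)/(r−g) = 0.43×(1+0.0327)/(0.1045−0.0327) = 6.1847

6.18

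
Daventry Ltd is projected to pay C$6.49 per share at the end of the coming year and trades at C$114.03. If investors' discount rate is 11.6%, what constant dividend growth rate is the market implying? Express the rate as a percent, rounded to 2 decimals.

5.91%

From P₀ = D₁/(r − g), the implied growth is g = r − D₁/P₀.
g = 0.116 − 6.49/114.03 = 0.116 − 0.05691 = 0.05909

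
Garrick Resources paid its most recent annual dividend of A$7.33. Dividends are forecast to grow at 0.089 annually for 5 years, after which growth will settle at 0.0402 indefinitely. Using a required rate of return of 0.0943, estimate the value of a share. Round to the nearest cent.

Two-stage DDM. Project D₁…D_5 at 0.089, terminal growth 0.0402, discount at r = 0.0943.
D_1 = 7.9824
D_2 = 8.6928
D_3 = 9.4665
D_4 = 10.3090
D_5 = 11.2265
Terminal value at t=5: TV = D_6/(r−g) = 11.6778/(0.0943−0.0402) = 215.8554
P₀ = 7.9824/(1+0.0943)^1 + 8.6928/(1+0.0943)^2 + 9.4665/(1+0.0943)^3 + 10.3090/(1+0.0943)^4 + 11.2265/(1+0.0943)^5 + 215.8554/(1+0.0943)^5 = 173.6774

A$173.68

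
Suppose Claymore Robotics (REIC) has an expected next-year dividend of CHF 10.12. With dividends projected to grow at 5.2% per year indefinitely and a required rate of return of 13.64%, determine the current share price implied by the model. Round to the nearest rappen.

CHF 119.91

Gordon growth model: P₀ = D₁/(r − g), with D₁ = 10.12 given directly.
P₀ = 10.1200 / (0.1364 − 0.052) = 10.1200 / 0.0844 = 119.9052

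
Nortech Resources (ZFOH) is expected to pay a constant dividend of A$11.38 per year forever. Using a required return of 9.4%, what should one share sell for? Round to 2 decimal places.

Zero-growth DDM (perpetuity): P₀ = D/r = 11.38 / 0.094 = 121.0638

A$121.06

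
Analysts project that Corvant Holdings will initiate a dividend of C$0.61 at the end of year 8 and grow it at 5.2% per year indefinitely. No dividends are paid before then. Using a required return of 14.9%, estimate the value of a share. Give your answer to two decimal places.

Deferred-dividend DDM. At t=7 the remaining stream is a growing perpetuity with first payment D_8 = 0.61.
V_7 = D_8/(r−g) = 0.61/(0.149−0.052) = 6.2887
P₀ = V_7/(1+r)^7 = 6.2887/(1+0.149)^7 = 2.3786

C$2.38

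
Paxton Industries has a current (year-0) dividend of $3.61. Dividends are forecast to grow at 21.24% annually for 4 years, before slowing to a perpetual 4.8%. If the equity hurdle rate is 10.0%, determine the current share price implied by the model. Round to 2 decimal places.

$125.89

Two-stage DDM. Project D₁…D_4 at 0.2124, terminal growth 0.048, discount at r = 0.1.
D_1 = 4.3768
D_2 = 5.3064
D_3 = 6.4335
D_4 = 7.7999
Terminal value at t=4: TV = D_5/(r−g) = 8.1743/(0.1−0.048) = 157.1987
P₀ = 4.3768/(1+0.1)^1 + 5.3064/(1+0.1)^2 + 6.4335/(1+0.1)^3 + 7.7999/(1+0.1)^4 + 157.1987/(1+0.1)^4 = 125.8941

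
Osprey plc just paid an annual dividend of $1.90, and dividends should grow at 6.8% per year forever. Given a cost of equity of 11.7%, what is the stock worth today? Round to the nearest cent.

$41.41

Gordon growth model: P₀ = D₁/(r − g). D₁ = 1.90 × (1 + 0.068) = 2.0292.
P₀ = 2.0292 / (0.117 − 0.068) = 2.0292 / 0.049 = 41.4122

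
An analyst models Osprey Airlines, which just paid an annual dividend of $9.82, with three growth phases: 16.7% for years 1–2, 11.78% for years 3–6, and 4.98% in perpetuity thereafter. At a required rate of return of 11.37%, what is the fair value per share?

$244.37

Three-stage DDM. Project D₁…D_6; terminal Gordon value at t=6 with g = 0.0498; discount at r = 0.1137.
D_1 = 11.4599
D_2 = 13.3737
D_3 = 14.9492
D_4 = 16.7102
D_5 = 18.6787
D_6 = 20.8790
TV_6 = 21.9188/(0.1137−0.0498) = 343.0168
P₀ = Σ Dₜ/(1+r)ᵗ + TV_6/(1+r)^6 = 244.3659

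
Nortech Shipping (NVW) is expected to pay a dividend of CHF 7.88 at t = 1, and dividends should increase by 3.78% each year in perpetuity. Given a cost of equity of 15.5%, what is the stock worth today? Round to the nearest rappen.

Gordon growth model: P₀ = D₁/(r − g), with D₁ = 7.88 given directly.
P₀ = 7.8800 / (0.155 − 0.0378) = 7.8800 / 0.1172 = 67.2355

CHF 67.24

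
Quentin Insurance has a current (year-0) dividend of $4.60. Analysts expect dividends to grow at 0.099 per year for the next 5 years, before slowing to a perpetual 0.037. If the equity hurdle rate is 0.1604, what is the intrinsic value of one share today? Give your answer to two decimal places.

Two-stage DDM. Project D₁…D_5 at 0.099, terminal growth 0.037, discount at r = 0.1604.
D_1 = 5.0554
D_2 = 5.5559
D_3 = 6.1059
D_4 = 6.7104
D_5 = 7.3747
Terminal value at t=5: TV = D_6/(r−g) = 7.6476/(0.1604−0.037) = 61.9741
P₀ = 5.0554/(1+0.1604)^1 + 5.5559/(1+0.1604)^2 + 6.1059/(1+0.1604)^3 + 6.7104/(1+0.1604)^4 + 7.3747/(1+0.1604)^5 + 61.9741/(1+0.1604)^5 = 49.0524

$49.05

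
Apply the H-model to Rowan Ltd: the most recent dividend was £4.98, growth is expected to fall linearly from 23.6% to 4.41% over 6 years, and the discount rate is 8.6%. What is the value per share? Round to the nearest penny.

H-model: P₀ = D₀[(1+g_L) + H(g_S−g_L)]/(r−g_L), with H = 6/2 = 3.
P₀ = 4.98 × [(1+0.0441) + 3×(0.236−0.0441)] / (0.086−0.0441)
   = 4.98 × 1.6198 / 0.0419 = 192.5204

£192.52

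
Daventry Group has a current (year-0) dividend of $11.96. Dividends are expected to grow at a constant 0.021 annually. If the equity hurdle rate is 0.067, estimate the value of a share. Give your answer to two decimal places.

$265.46

Gordon growth model: P₀ = D₁/(r − g). D₁ = 11.96 × (1 + 0.021) = 12.2112.
P₀ = 12.2112 / (0.067 − 0.021) = 12.2112 / 0.046 = 265.4600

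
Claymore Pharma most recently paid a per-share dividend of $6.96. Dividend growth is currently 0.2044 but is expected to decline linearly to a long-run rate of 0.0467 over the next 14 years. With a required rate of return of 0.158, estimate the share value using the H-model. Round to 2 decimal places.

$134.48

H-model: P₀ = D₀[(1+g_L) + H(g_S−g_L)]/(r−g_L), with H = 14/2 = 7.
P₀ = 6.96 × [(1+0.0467) + 7×(0.2044−0.0467)] / (0.158−0.0467)
   = 6.96 × 2.1506 / 0.1113 = 134.4850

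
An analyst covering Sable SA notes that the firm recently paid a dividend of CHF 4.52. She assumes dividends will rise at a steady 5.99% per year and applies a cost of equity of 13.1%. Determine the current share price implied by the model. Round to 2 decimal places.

Gordon growth model: P₀ = D₁/(r − g). D₁ = 4.52 × (1 + 0.0599) = 4.7907.
P₀ = 4.7907 / (0.131 − 0.0599) = 4.7907 / 0.0711 = 67.3804

CHF 67.38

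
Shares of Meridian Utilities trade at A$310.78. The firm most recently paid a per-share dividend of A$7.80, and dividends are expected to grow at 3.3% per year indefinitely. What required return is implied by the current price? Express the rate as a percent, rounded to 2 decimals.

5.89%

Rearranging the constant-growth DDM: r = D₁/P₀ + g.
D₁ = 7.80 × (1 + 0.033) = 8.0574.
r = 8.0574 / 310.78 + 0.033 = 0.02593 + 0.033 = 0.05893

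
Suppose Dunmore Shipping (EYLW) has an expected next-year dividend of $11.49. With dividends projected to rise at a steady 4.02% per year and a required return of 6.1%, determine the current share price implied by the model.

$552.40

Gordon growth model: P₀ = D₁/(r − g), with D₁ = 11.49 given directly.
P₀ = 11.4900 / (0.061 − 0.0402) = 11.4900 / 0.0208 = 552.4038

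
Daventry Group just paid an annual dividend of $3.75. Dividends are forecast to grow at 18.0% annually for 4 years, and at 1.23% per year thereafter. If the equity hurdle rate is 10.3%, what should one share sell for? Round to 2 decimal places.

$72.63

Two-stage DDM. Project D₁…D_4 at 0.18, terminal growth 0.0123, discount at r = 0.103.
D_1 = 4.4250
D_2 = 5.2215
D_3 = 6.1614
D_4 = 7.2704
Terminal value at t=4: TV = D_5/(r−g) = 7.3598/(0.103−0.0123) = 81.1449
P₀ = 4.4250/(1+0.103)^1 + 5.2215/(1+0.103)^2 + 6.1614/(1+0.103)^3 + 7.2704/(1+0.103)^4 + 81.1449/(1+0.103)^4 = 72.6296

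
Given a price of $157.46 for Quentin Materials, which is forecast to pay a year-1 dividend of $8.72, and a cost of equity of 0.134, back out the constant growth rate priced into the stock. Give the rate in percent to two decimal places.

7.86%

From P₀ = D₁/(r − g), the implied growth is g = r − D₁/P₀.
g = 0.134 − 8.72/157.46 = 0.134 − 0.05538 = 0.07862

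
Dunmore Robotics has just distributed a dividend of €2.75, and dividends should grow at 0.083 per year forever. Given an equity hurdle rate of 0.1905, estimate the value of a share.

€27.70

Gordon growth model: P₀ = D₁/(r − g). D₁ = 2.75 × (1 + 0.083) = 2.9783.
P₀ = 2.9783 / (0.1905 − 0.083) = 2.9783 / 0.1075 = 27.7047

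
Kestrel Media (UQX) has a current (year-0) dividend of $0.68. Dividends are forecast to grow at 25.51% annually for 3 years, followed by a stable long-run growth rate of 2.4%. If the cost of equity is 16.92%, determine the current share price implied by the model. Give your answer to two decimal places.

$8.29

Two-stage DDM. Project D₁…D_3 at 0.2551, terminal growth 0.024, discount at r = 0.1692.
D_1 = 0.8535
D_2 = 1.0712
D_3 = 1.3444
Terminal value at t=3: TV = D_4/(r−g) = 1.3767/(0.1692−0.024) = 9.4815
P₀ = 0.8535/(1+0.1692)^1 + 1.0712/(1+0.1692)^2 + 1.3444/(1+0.1692)^3 + 9.4815/(1+0.1692)^3 = 8.2868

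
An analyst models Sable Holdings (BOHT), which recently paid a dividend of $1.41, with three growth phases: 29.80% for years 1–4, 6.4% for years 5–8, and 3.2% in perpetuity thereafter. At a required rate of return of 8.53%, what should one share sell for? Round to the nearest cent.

Three-stage DDM. Project D₁…D_8; terminal Gordon value at t=8 with g = 0.032; discount at r = 0.0853.
D_1 = 1.8302
D_2 = 2.3756
D_3 = 3.0835
D_4 = 4.0024
D_5 = 4.2585
D_6 = 4.5311
D_7 = 4.8211
D_8 = 5.1296
TV_8 = 5.2938/(0.0853−0.032) = 99.3200
P₀ = Σ Dₜ/(1+r)ᵗ + TV_8/(1+r)^8 = 71.5828

$71.58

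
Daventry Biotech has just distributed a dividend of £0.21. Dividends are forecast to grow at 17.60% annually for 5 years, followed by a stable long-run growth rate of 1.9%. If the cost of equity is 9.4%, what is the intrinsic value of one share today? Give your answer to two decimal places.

Two-stage DDM. Project D₁…D_5 at 0.176, terminal growth 0.019, discount at r = 0.094.
D_1 = 0.2470
D_2 = 0.2904
D_3 = 0.3415
D_4 = 0.4017
D_5 = 0.4723
Terminal value at t=5: TV = D_6/(r−g) = 0.4813/(0.094−0.019) = 6.4175
P₀ = 0.2470/(1+0.094)^1 + 0.2904/(1+0.094)^2 + 0.3415/(1+0.094)^3 + 0.4017/(1+0.094)^4 + 0.4723/(1+0.094)^5 + 6.4175/(1+0.094)^5 = 5.4063

£5.41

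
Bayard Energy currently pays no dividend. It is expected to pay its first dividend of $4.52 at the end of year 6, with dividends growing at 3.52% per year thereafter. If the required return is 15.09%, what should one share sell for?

$19.35

Deferred-dividend DDM. At t=5 the remaining stream is a growing perpetuity with first payment D_6 = 4.52.
V_5 = D_6/(r−g) = 4.52/(0.1509−0.0352) = 39.0666
P₀ = V_5/(1+r)^5 = 39.0666/(1+0.1509)^5 = 19.3472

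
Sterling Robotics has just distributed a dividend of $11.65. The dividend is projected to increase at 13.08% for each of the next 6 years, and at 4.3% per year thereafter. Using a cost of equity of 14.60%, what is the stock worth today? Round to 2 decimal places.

Two-stage DDM. Project D₁…D_6 at 0.1308, terminal growth 0.043, discount at r = 0.146.
D_1 = 13.1738
D_2 = 14.8970
D_3 = 16.8455
D_4 = 19.0489
D_5 = 21.5405
D_6 = 24.3579
Terminal value at t=6: TV = D_7/(r−g) = 25.4053/(0.146−0.043) = 246.6538
P₀ = 13.1738/(1+0.146)^1 + 14.8970/(1+0.146)^2 + 16.8455/(1+0.146)^3 + 19.0489/(1+0.146)^4 + 21.5405/(1+0.146)^5 + 24.3579/(1+0.146)^6 + 246.6538/(1+0.146)^6 = 175.6139

$175.61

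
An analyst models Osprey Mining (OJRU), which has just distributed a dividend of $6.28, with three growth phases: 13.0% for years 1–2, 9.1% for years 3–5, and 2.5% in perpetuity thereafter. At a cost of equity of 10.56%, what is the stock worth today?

Three-stage DDM. Project D₁…D_5; terminal Gordon value at t=5 with g = 0.025; discount at r = 0.1056.
D_1 = 7.0964
D_2 = 8.0189
D_3 = 8.7487
D_4 = 9.5448
D_5 = 10.4134
TV_5 = 10.6737/(0.1056−0.025) = 132.4279
P₀ = Σ Dₜ/(1+r)ᵗ + TV_5/(1+r)^5 = 112.3102

$112.31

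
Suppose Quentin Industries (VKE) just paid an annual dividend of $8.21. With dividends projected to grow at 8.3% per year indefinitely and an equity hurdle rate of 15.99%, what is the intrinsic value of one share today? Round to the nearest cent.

Gordon growth model: P₀ = D₁/(r − g). D₁ = 8.21 × (1 + 0.083) = 8.8914.
P₀ = 8.8914 / (0.1599 − 0.083) = 8.8914 / 0.0769 = 115.6233

$115.62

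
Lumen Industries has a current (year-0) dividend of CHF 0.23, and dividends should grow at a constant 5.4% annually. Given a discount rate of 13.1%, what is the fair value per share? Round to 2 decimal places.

Gordon growth model: P₀ = D₁/(r − g). D₁ = 0.23 × (1 + 0.054) = 0.2424.
P₀ = 0.2424 / (0.131 − 0.054) = 0.2424 / 0.077 = 3.1483

CHF 3.15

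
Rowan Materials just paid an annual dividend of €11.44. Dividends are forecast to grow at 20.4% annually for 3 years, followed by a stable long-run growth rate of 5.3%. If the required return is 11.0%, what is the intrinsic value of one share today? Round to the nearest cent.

Two-stage DDM. Project D₁…D_3 at 0.204, terminal growth 0.053, discount at r = 0.11.
D_1 = 13.7738
D_2 = 16.5836
D_3 = 19.9667
Terminal value at t=3: TV = D_4/(r−g) = 21.0249/(0.11−0.053) = 368.8578
P₀ = 13.7738/(1+0.11)^1 + 16.5836/(1+0.11)^2 + 19.9667/(1+0.11)^3 + 368.8578/(1+0.11)^3 = 310.1735

€310.17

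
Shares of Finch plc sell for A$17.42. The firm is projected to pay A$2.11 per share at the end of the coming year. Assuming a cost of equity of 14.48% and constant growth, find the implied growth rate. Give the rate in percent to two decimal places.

2.37%

From P₀ = D₁/(r − g), the implied growth is g = r − D₁/P₀.
g = 0.1448 − 2.11/17.42 = 0.1448 − 0.12113 = 0.02367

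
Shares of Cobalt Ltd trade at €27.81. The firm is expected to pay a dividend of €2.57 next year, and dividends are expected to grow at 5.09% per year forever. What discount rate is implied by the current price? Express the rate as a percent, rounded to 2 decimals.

14.33%

Rearranging the constant-growth DDM: r = D₁/P₀ + g.
r = 2.5700 / 27.81 + 0.0509 = 0.09241 + 0.0509 = 0.14331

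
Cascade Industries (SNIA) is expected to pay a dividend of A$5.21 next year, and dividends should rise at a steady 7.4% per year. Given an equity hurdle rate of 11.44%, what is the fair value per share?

A$128.96

Gordon growth model: P₀ = D₁/(r − g), with D₁ = 5.21 given directly.
P₀ = 5.2100 / (0.1144 − 0.074) = 5.2100 / 0.0404 = 128.9604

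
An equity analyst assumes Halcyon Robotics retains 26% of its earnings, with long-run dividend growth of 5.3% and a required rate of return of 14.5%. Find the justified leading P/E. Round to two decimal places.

8.04

Payout ratio b = 1 − 0.26 = 0.74.
Justified leading P/E = b/(r−g) = 0.74/(0.145−0.053) = 8.0435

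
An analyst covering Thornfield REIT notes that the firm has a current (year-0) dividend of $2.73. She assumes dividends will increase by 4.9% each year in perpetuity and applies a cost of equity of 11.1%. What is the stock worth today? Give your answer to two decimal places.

Gordon growth model: P₀ = D₁/(r − g). D₁ = 2.73 × (1 + 0.049) = 2.8638.
P₀ = 2.8638 / (0.111 − 0.049) = 2.8638 / 0.062 = 46.1898

$46.19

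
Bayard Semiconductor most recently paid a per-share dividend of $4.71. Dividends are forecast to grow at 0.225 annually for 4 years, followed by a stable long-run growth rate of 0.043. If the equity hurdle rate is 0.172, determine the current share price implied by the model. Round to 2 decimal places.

Two-stage DDM. Project D₁…D_4 at 0.225, terminal growth 0.043, discount at r = 0.172.
D_1 = 5.7698
D_2 = 7.0679
D_3 = 8.6582
D_4 = 10.6063
Terminal value at t=4: TV = D_5/(r−g) = 11.0624/(0.172−0.043) = 85.7551
P₀ = 5.7698/(1+0.172)^1 + 7.0679/(1+0.172)^2 + 8.6582/(1+0.172)^3 + 10.6063/(1+0.172)^4 + 85.7551/(1+0.172)^4 = 66.5201

$66.52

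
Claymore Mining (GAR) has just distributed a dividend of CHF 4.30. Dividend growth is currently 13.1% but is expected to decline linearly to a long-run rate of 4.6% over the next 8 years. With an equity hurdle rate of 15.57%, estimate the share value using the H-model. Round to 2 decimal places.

CHF 54.33

H-model: P₀ = D₀[(1+g_L) + H(g_S−g_L)]/(r−g_L), with H = 8/2 = 4.
P₀ = 4.30 × [(1+0.046) + 4×(0.131−0.046)] / (0.1557−0.046)
   = 4.30 × 1.3860 / 0.1097 = 54.3282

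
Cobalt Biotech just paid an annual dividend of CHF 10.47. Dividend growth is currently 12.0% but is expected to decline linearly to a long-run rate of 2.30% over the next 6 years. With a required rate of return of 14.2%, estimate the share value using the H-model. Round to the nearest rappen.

H-model: P₀ = D₀[(1+g_L) + H(g_S−g_L)]/(r−g_L), with H = 6/2 = 3.
P₀ = 10.47 × [(1+0.023) + 3×(0.12−0.023)] / (0.142−0.023)
   = 10.47 × 1.3140 / 0.119 = 115.6099

CHF 115.61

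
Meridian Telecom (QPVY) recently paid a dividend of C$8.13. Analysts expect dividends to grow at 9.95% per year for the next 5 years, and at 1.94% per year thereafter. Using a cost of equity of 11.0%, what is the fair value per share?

Two-stage DDM. Project D₁…D_5 at 0.0995, terminal growth 0.0194, discount at r = 0.11.
D_1 = 8.9389
D_2 = 9.8284
D_3 = 10.8063
D_4 = 11.8815
D_5 = 13.0637
Terminal value at t=5: TV = D_6/(r−g) = 13.3172/(0.11−0.0194) = 146.9884
P₀ = 8.9389/(1+0.11)^1 + 9.8284/(1+0.11)^2 + 10.8063/(1+0.11)^3 + 11.8815/(1+0.11)^4 + 13.0637/(1+0.11)^5 + 146.9884/(1+0.11)^5 = 126.7413

C$126.74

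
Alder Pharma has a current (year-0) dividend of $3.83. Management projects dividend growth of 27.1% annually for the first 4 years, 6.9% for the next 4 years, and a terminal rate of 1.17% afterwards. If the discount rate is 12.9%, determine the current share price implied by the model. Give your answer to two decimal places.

$84.94

Three-stage DDM. Project D₁…D_8; terminal Gordon value at t=8 with g = 0.0117; discount at r = 0.129.
D_1 = 4.8679
D_2 = 6.1871
D_3 = 7.8639
D_4 = 9.9950
D_5 = 10.6846
D_6 = 11.4218
D_7 = 12.2100
D_8 = 13.0524
TV_8 = 13.2052/(0.129−0.0117) = 112.5759
P₀ = Σ Dₜ/(1+r)ᵗ + TV_8/(1+r)^8 = 84.9369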